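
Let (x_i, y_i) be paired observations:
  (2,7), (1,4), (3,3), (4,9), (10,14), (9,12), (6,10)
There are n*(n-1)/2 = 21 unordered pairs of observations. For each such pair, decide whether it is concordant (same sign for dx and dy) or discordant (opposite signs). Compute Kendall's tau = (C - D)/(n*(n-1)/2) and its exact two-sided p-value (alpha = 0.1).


Step 1: Enumerate the 21 unordered pairs (i,j) with i<j and classify each by sign(x_j-x_i) * sign(y_j-y_i).
  (1,2):dx=-1,dy=-3->C; (1,3):dx=+1,dy=-4->D; (1,4):dx=+2,dy=+2->C; (1,5):dx=+8,dy=+7->C
  (1,6):dx=+7,dy=+5->C; (1,7):dx=+4,dy=+3->C; (2,3):dx=+2,dy=-1->D; (2,4):dx=+3,dy=+5->C
  (2,5):dx=+9,dy=+10->C; (2,6):dx=+8,dy=+8->C; (2,7):dx=+5,dy=+6->C; (3,4):dx=+1,dy=+6->C
  (3,5):dx=+7,dy=+11->C; (3,6):dx=+6,dy=+9->C; (3,7):dx=+3,dy=+7->C; (4,5):dx=+6,dy=+5->C
  (4,6):dx=+5,dy=+3->C; (4,7):dx=+2,dy=+1->C; (5,6):dx=-1,dy=-2->C; (5,7):dx=-4,dy=-4->C
  (6,7):dx=-3,dy=-2->C
Step 2: C = 19, D = 2, total pairs = 21.
Step 3: tau = (C - D)/(n(n-1)/2) = (19 - 2)/21 = 0.809524.
Step 4: Exact two-sided p-value (enumerate n! = 5040 permutations of y under H0): p = 0.010714.
Step 5: alpha = 0.1. reject H0.

tau_b = 0.8095 (C=19, D=2), p = 0.010714, reject H0.


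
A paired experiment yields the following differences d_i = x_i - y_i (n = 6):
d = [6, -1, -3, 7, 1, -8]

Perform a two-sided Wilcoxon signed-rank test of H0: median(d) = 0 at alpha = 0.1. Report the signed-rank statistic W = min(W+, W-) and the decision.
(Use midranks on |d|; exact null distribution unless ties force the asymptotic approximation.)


Step 1: Drop any zero differences (none here) and take |d_i|.
|d| = [6, 1, 3, 7, 1, 8]
Step 2: Midrank |d_i| (ties get averaged ranks).
ranks: |6|->4, |1|->1.5, |3|->3, |7|->5, |1|->1.5, |8|->6
Step 3: Attach original signs; sum ranks with positive sign and with negative sign.
W+ = 4 + 5 + 1.5 = 10.5
W- = 1.5 + 3 + 6 = 10.5
(Check: W+ + W- = 21 should equal n(n+1)/2 = 21.)
Step 4: Test statistic W = min(W+, W-) = 10.5.
Step 5: Ties in |d|, so use the tie-corrected normal approximation.
        E[W] = n(n+1)/4 = 6*7/4 = 10.5.
        Tie groups: |d|=1 (t=2); sum(t^3 - t) = 6.
        Var[W] = n(n+1)(2n+1)/24 - sum(t^3-t)/48 = 546/24 - 6/48 = 22.625.
        z = (W - E[W]) / sqrt(Var[W]) = (10.5 - 10.5) / 4.7566 = 0.0000.
        Two-sided p = 2*Phi(z) = 1.000000.
Step 6: alpha = 0.1. fail to reject H0.

W+ = 10.5, W- = 10.5, W = min = 10.5, p = 1.000000, fail to reject H0.


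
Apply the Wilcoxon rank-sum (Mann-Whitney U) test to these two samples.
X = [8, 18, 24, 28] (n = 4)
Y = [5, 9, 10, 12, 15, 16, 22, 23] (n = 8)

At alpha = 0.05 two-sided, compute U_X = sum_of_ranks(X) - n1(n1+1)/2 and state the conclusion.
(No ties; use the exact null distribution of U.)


Step 1: Combine and sort all 12 observations; assign midranks.
sorted (value, group): (5,Y), (8,X), (9,Y), (10,Y), (12,Y), (15,Y), (16,Y), (18,X), (22,Y), (23,Y), (24,X), (28,X)
ranks: 5->1, 8->2, 9->3, 10->4, 12->5, 15->6, 16->7, 18->8, 22->9, 23->10, 24->11, 28->12
Step 2: Rank sum for X: R1 = 2 + 8 + 11 + 12 = 33.
Step 3: U_X = R1 - n1(n1+1)/2 = 33 - 4*5/2 = 33 - 10 = 23.
       U_Y = n1*n2 - U_X = 32 - 23 = 9.
Step 4: No ties, so the exact null distribution of U (based on enumerating the C(12,4) = 495 equally likely rank assignments) gives the two-sided p-value.
Step 5: p-value = 0.282828; compare to alpha = 0.05. fail to reject H0.

U_X = 23, p = 0.282828, fail to reject H0 at alpha = 0.05.


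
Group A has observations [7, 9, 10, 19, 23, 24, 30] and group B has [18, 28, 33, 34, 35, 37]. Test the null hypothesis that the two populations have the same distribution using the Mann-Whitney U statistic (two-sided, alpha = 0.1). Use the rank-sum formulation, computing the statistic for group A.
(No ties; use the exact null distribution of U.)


Step 1: Combine and sort all 13 observations; assign midranks.
sorted (value, group): (7,X), (9,X), (10,X), (18,Y), (19,X), (23,X), (24,X), (28,Y), (30,X), (33,Y), (34,Y), (35,Y), (37,Y)
ranks: 7->1, 9->2, 10->3, 18->4, 19->5, 23->6, 24->7, 28->8, 30->9, 33->10, 34->11, 35->12, 37->13
Step 2: Rank sum for X: R1 = 1 + 2 + 3 + 5 + 6 + 7 + 9 = 33.
Step 3: U_X = R1 - n1(n1+1)/2 = 33 - 7*8/2 = 33 - 28 = 5.
       U_Y = n1*n2 - U_X = 42 - 5 = 37.
Step 4: No ties, so the exact null distribution of U (based on enumerating the C(13,7) = 1716 equally likely rank assignments) gives the two-sided p-value.
Step 5: p-value = 0.022145; compare to alpha = 0.1. reject H0.

U_X = 5, p = 0.022145, reject H0 at alpha = 0.1.


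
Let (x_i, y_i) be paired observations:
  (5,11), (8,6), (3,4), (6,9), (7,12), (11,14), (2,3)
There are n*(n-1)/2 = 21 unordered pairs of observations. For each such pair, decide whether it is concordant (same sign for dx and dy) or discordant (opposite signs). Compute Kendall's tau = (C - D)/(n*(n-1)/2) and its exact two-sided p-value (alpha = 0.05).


Step 1: Enumerate the 21 unordered pairs (i,j) with i<j and classify each by sign(x_j-x_i) * sign(y_j-y_i).
  (1,2):dx=+3,dy=-5->D; (1,3):dx=-2,dy=-7->C; (1,4):dx=+1,dy=-2->D; (1,5):dx=+2,dy=+1->C
  (1,6):dx=+6,dy=+3->C; (1,7):dx=-3,dy=-8->C; (2,3):dx=-5,dy=-2->C; (2,4):dx=-2,dy=+3->D
  (2,5):dx=-1,dy=+6->D; (2,6):dx=+3,dy=+8->C; (2,7):dx=-6,dy=-3->C; (3,4):dx=+3,dy=+5->C
  (3,5):dx=+4,dy=+8->C; (3,6):dx=+8,dy=+10->C; (3,7):dx=-1,dy=-1->C; (4,5):dx=+1,dy=+3->C
  (4,6):dx=+5,dy=+5->C; (4,7):dx=-4,dy=-6->C; (5,6):dx=+4,dy=+2->C; (5,7):dx=-5,dy=-9->C
  (6,7):dx=-9,dy=-11->C
Step 2: C = 17, D = 4, total pairs = 21.
Step 3: tau = (C - D)/(n(n-1)/2) = (17 - 4)/21 = 0.619048.
Step 4: Exact two-sided p-value (enumerate n! = 5040 permutations of y under H0): p = 0.069048.
Step 5: alpha = 0.05. fail to reject H0.

tau_b = 0.6190 (C=17, D=4), p = 0.069048, fail to reject H0.


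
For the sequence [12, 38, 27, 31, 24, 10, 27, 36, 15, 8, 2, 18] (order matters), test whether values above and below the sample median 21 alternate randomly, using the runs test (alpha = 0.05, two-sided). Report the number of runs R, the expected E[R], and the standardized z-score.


Step 1: Compute median = 21; label A = above, B = below.
Labels in order: BAAAABAABBBB  (n_A = 6, n_B = 6)
Step 2: Count runs R = 5.
Step 3: Under H0 (random ordering), E[R] = 2*n_A*n_B/(n_A+n_B) + 1 = 2*6*6/12 + 1 = 7.0000.
        Var[R] = 2*n_A*n_B*(2*n_A*n_B - n_A - n_B) / ((n_A+n_B)^2 * (n_A+n_B-1)) = 4320/1584 = 2.7273.
        SD[R] = 1.6514.
Step 4: Continuity-corrected z = (R + 0.5 - E[R]) / SD[R] = (5 + 0.5 - 7.0000) / 1.6514 = -0.9083.
Step 5: Two-sided p-value via normal approximation = 2*(1 - Phi(|z|)) = 0.363722.
Step 6: alpha = 0.05. fail to reject H0.

R = 5, z = -0.9083, p = 0.363722, fail to reject H0.


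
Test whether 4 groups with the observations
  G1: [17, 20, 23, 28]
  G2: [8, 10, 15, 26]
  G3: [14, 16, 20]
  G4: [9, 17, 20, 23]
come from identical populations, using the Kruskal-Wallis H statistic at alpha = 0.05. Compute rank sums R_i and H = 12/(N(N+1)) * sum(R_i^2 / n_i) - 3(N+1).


Step 1: Combine all N = 15 observations and assign midranks.
sorted (value, group, rank): (8,G2,1), (9,G4,2), (10,G2,3), (14,G3,4), (15,G2,5), (16,G3,6), (17,G1,7.5), (17,G4,7.5), (20,G1,10), (20,G3,10), (20,G4,10), (23,G1,12.5), (23,G4,12.5), (26,G2,14), (28,G1,15)
Step 2: Sum ranks within each group.
R_1 = 45 (n_1 = 4)
R_2 = 23 (n_2 = 4)
R_3 = 20 (n_3 = 3)
R_4 = 32 (n_4 = 4)
Step 3: H = 12/(N(N+1)) * sum(R_i^2/n_i) - 3(N+1)
     = 12/(15*16) * (45^2/4 + 23^2/4 + 20^2/3 + 32^2/4) - 3*16
     = 0.050000 * 1027.83 - 48
     = 3.391667.
Step 4: Ties present; correction factor C = 1 - 36/(15^3 - 15) = 0.989286. Corrected H = 3.391667 / 0.989286 = 3.428400.
Step 5: Under H0, H ~ chi^2(3); p-value = 0.330168.
Step 6: alpha = 0.05. fail to reject H0.

H = 3.4284, df = 3, p = 0.330168, fail to reject H0.


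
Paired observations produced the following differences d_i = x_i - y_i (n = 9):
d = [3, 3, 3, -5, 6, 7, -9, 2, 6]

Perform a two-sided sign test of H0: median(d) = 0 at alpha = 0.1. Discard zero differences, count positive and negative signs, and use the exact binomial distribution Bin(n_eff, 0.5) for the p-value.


Step 1: Discard zero differences. Original n = 9; n_eff = number of nonzero differences = 9.
Nonzero differences (with sign): +3, +3, +3, -5, +6, +7, -9, +2, +6
Step 2: Count signs: positive = 7, negative = 2.
Step 3: Under H0: P(positive) = 0.5, so the number of positives S ~ Bin(9, 0.5).
Step 4: Two-sided exact p-value = sum of Bin(9,0.5) probabilities at or below the observed probability = 0.179688.
Step 5: alpha = 0.1. fail to reject H0.

n_eff = 9, pos = 7, neg = 2, p = 0.179688, fail to reject H0.


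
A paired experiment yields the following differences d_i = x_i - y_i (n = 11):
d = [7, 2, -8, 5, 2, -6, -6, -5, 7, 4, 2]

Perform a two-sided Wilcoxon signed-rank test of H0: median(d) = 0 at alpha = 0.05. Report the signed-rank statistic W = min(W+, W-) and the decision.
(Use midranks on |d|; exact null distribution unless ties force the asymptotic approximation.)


Step 1: Drop any zero differences (none here) and take |d_i|.
|d| = [7, 2, 8, 5, 2, 6, 6, 5, 7, 4, 2]
Step 2: Midrank |d_i| (ties get averaged ranks).
ranks: |7|->9.5, |2|->2, |8|->11, |5|->5.5, |2|->2, |6|->7.5, |6|->7.5, |5|->5.5, |7|->9.5, |4|->4, |2|->2
Step 3: Attach original signs; sum ranks with positive sign and with negative sign.
W+ = 9.5 + 2 + 5.5 + 2 + 9.5 + 4 + 2 = 34.5
W- = 11 + 7.5 + 7.5 + 5.5 = 31.5
(Check: W+ + W- = 66 should equal n(n+1)/2 = 66.)
Step 4: Test statistic W = min(W+, W-) = 31.5.
Step 5: Ties in |d|, so use the tie-corrected normal approximation.
        E[W] = n(n+1)/4 = 11*12/4 = 33.
        Tie groups: |d|=2 (t=3), |d|=5 (t=2), |d|=6 (t=2), |d|=7 (t=2); sum(t^3 - t) = 42.
        Var[W] = n(n+1)(2n+1)/24 - sum(t^3-t)/48 = 3036/24 - 42/48 = 125.625.
        z = (W - E[W]) / sqrt(Var[W]) = (31.5 - 33) / 11.2083 = -0.1338.
        Two-sided p = 2*Phi(z) = 0.893537.
Step 6: alpha = 0.05. fail to reject H0.

W+ = 34.5, W- = 31.5, W = min = 31.5, p = 0.893537, fail to reject H0.


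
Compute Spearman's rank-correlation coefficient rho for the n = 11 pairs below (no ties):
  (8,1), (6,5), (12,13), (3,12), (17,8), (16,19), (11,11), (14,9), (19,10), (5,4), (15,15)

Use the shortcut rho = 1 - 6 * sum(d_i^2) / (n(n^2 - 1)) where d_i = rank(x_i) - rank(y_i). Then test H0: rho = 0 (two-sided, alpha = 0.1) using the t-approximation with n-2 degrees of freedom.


Step 1: Rank x and y separately (midranks; no ties here).
rank(x): 8->4, 6->3, 12->6, 3->1, 17->10, 16->9, 11->5, 14->7, 19->11, 5->2, 15->8
rank(y): 1->1, 5->3, 13->9, 12->8, 8->4, 19->11, 11->7, 9->5, 10->6, 4->2, 15->10
Step 2: d_i = R_x(i) - R_y(i); compute d_i^2.
  (4-1)^2=9, (3-3)^2=0, (6-9)^2=9, (1-8)^2=49, (10-4)^2=36, (9-11)^2=4, (5-7)^2=4, (7-5)^2=4, (11-6)^2=25, (2-2)^2=0, (8-10)^2=4
sum(d^2) = 144.
Step 3: rho = 1 - 6*144 / (11*(11^2 - 1)) = 1 - 864/1320 = 0.345455.
Step 4: Under H0, t = rho * sqrt((n-2)/(1-rho^2)) = 1.1044 ~ t(9).
Step 5: Two-sided p-value from the t-distribution with 9 df = 0.298089.
Step 6: alpha = 0.1. fail to reject H0.

rho = 0.3455, p = 0.298089, fail to reject H0 at alpha = 0.1.


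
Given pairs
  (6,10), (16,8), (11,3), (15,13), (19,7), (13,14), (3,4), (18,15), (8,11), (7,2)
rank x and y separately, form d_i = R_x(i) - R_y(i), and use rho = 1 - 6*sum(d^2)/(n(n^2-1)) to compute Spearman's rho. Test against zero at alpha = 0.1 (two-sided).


Step 1: Rank x and y separately (midranks; no ties here).
rank(x): 6->2, 16->8, 11->5, 15->7, 19->10, 13->6, 3->1, 18->9, 8->4, 7->3
rank(y): 10->6, 8->5, 3->2, 13->8, 7->4, 14->9, 4->3, 15->10, 11->7, 2->1
Step 2: d_i = R_x(i) - R_y(i); compute d_i^2.
  (2-6)^2=16, (8-5)^2=9, (5-2)^2=9, (7-8)^2=1, (10-4)^2=36, (6-9)^2=9, (1-3)^2=4, (9-10)^2=1, (4-7)^2=9, (3-1)^2=4
sum(d^2) = 98.
Step 3: rho = 1 - 6*98 / (10*(10^2 - 1)) = 1 - 588/990 = 0.406061.
Step 4: Under H0, t = rho * sqrt((n-2)/(1-rho^2)) = 1.2568 ~ t(8).
Step 5: Two-sided p-value from the t-distribution with 8 df = 0.244282.
Step 6: alpha = 0.1. fail to reject H0.

rho = 0.4061, p = 0.244282, fail to reject H0 at alpha = 0.1.


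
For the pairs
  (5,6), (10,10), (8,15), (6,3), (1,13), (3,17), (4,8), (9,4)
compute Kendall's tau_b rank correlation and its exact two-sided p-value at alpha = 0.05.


Step 1: Enumerate the 28 unordered pairs (i,j) with i<j and classify each by sign(x_j-x_i) * sign(y_j-y_i).
  (1,2):dx=+5,dy=+4->C; (1,3):dx=+3,dy=+9->C; (1,4):dx=+1,dy=-3->D; (1,5):dx=-4,dy=+7->D
  (1,6):dx=-2,dy=+11->D; (1,7):dx=-1,dy=+2->D; (1,8):dx=+4,dy=-2->D; (2,3):dx=-2,dy=+5->D
  (2,4):dx=-4,dy=-7->C; (2,5):dx=-9,dy=+3->D; (2,6):dx=-7,dy=+7->D; (2,7):dx=-6,dy=-2->C
  (2,8):dx=-1,dy=-6->C; (3,4):dx=-2,dy=-12->C; (3,5):dx=-7,dy=-2->C; (3,6):dx=-5,dy=+2->D
  (3,7):dx=-4,dy=-7->C; (3,8):dx=+1,dy=-11->D; (4,5):dx=-5,dy=+10->D; (4,6):dx=-3,dy=+14->D
  (4,7):dx=-2,dy=+5->D; (4,8):dx=+3,dy=+1->C; (5,6):dx=+2,dy=+4->C; (5,7):dx=+3,dy=-5->D
  (5,8):dx=+8,dy=-9->D; (6,7):dx=+1,dy=-9->D; (6,8):dx=+6,dy=-13->D; (7,8):dx=+5,dy=-4->D
Step 2: C = 10, D = 18, total pairs = 28.
Step 3: tau = (C - D)/(n(n-1)/2) = (10 - 18)/28 = -0.285714.
Step 4: Exact two-sided p-value (enumerate n! = 40320 permutations of y under H0): p = 0.398760.
Step 5: alpha = 0.05. fail to reject H0.

tau_b = -0.2857 (C=10, D=18), p = 0.398760, fail to reject H0.


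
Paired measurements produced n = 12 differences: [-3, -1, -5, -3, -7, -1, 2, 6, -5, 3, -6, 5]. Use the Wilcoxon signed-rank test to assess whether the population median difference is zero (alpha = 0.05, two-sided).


Step 1: Drop any zero differences (none here) and take |d_i|.
|d| = [3, 1, 5, 3, 7, 1, 2, 6, 5, 3, 6, 5]
Step 2: Midrank |d_i| (ties get averaged ranks).
ranks: |3|->5, |1|->1.5, |5|->8, |3|->5, |7|->12, |1|->1.5, |2|->3, |6|->10.5, |5|->8, |3|->5, |6|->10.5, |5|->8
Step 3: Attach original signs; sum ranks with positive sign and with negative sign.
W+ = 3 + 10.5 + 5 + 8 = 26.5
W- = 5 + 1.5 + 8 + 5 + 12 + 1.5 + 8 + 10.5 = 51.5
(Check: W+ + W- = 78 should equal n(n+1)/2 = 78.)
Step 4: Test statistic W = min(W+, W-) = 26.5.
Step 5: Ties in |d|, so use the tie-corrected normal approximation.
        E[W] = n(n+1)/4 = 12*13/4 = 39.
        Tie groups: |d|=1 (t=2), |d|=3 (t=3), |d|=5 (t=3), |d|=6 (t=2); sum(t^3 - t) = 60.
        Var[W] = n(n+1)(2n+1)/24 - sum(t^3-t)/48 = 3900/24 - 60/48 = 161.25.
        z = (W - E[W]) / sqrt(Var[W]) = (26.5 - 39) / 12.6984 = -0.9844.
        Two-sided p = 2*Phi(z) = 0.324932.
Step 6: alpha = 0.05. fail to reject H0.

W+ = 26.5, W- = 51.5, W = min = 26.5, p = 0.324932, fail to reject H0.


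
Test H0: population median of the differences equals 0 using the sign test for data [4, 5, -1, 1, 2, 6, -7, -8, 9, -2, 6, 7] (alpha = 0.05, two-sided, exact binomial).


Step 1: Discard zero differences. Original n = 12; n_eff = number of nonzero differences = 12.
Nonzero differences (with sign): +4, +5, -1, +1, +2, +6, -7, -8, +9, -2, +6, +7
Step 2: Count signs: positive = 8, negative = 4.
Step 3: Under H0: P(positive) = 0.5, so the number of positives S ~ Bin(12, 0.5).
Step 4: Two-sided exact p-value = sum of Bin(12,0.5) probabilities at or below the observed probability = 0.387695.
Step 5: alpha = 0.05. fail to reject H0.

n_eff = 12, pos = 8, neg = 4, p = 0.387695, fail to reject H0.


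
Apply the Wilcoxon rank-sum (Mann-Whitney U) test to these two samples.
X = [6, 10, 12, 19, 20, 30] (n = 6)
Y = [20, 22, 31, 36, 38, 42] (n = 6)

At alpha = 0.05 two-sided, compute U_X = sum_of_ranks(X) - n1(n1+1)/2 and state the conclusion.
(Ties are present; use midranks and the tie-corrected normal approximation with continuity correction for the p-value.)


Step 1: Combine and sort all 12 observations; assign midranks.
sorted (value, group): (6,X), (10,X), (12,X), (19,X), (20,X), (20,Y), (22,Y), (30,X), (31,Y), (36,Y), (38,Y), (42,Y)
ranks: 6->1, 10->2, 12->3, 19->4, 20->5.5, 20->5.5, 22->7, 30->8, 31->9, 36->10, 38->11, 42->12
Step 2: Rank sum for X: R1 = 1 + 2 + 3 + 4 + 5.5 + 8 = 23.5.
Step 3: U_X = R1 - n1(n1+1)/2 = 23.5 - 6*7/2 = 23.5 - 21 = 2.5.
       U_Y = n1*n2 - U_X = 36 - 2.5 = 33.5.
Step 4: Ties are present, so use the tie-corrected normal approximation (with continuity correction) for the p-value.
Step 5: p-value = 0.016122; compare to alpha = 0.05. reject H0.

U_X = 2.5, p = 0.016122, reject H0 at alpha = 0.05.


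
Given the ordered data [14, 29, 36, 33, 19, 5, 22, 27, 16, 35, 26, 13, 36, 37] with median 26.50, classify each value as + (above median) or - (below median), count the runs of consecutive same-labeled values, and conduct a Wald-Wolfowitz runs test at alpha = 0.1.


Step 1: Compute median = 26.50; label A = above, B = below.
Labels in order: BAAABBBABABBAA  (n_A = 7, n_B = 7)
Step 2: Count runs R = 8.
Step 3: Under H0 (random ordering), E[R] = 2*n_A*n_B/(n_A+n_B) + 1 = 2*7*7/14 + 1 = 8.0000.
        Var[R] = 2*n_A*n_B*(2*n_A*n_B - n_A - n_B) / ((n_A+n_B)^2 * (n_A+n_B-1)) = 8232/2548 = 3.2308.
        SD[R] = 1.7974.
Step 4: R = E[R], so z = 0 with no continuity correction.
Step 5: Two-sided p-value via normal approximation = 2*(1 - Phi(|z|)) = 1.000000.
Step 6: alpha = 0.1. fail to reject H0.

R = 8, z = 0.0000, p = 1.000000, fail to reject H0.


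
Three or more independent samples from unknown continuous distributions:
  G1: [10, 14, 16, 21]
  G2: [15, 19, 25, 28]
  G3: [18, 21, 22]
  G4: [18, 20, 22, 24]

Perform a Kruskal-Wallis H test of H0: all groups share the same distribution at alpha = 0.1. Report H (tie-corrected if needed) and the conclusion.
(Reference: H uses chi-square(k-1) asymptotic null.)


Step 1: Combine all N = 15 observations and assign midranks.
sorted (value, group, rank): (10,G1,1), (14,G1,2), (15,G2,3), (16,G1,4), (18,G3,5.5), (18,G4,5.5), (19,G2,7), (20,G4,8), (21,G1,9.5), (21,G3,9.5), (22,G3,11.5), (22,G4,11.5), (24,G4,13), (25,G2,14), (28,G2,15)
Step 2: Sum ranks within each group.
R_1 = 16.5 (n_1 = 4)
R_2 = 39 (n_2 = 4)
R_3 = 26.5 (n_3 = 3)
R_4 = 38 (n_4 = 4)
Step 3: H = 12/(N(N+1)) * sum(R_i^2/n_i) - 3(N+1)
     = 12/(15*16) * (16.5^2/4 + 39^2/4 + 26.5^2/3 + 38^2/4) - 3*16
     = 0.050000 * 1043.4 - 48
     = 4.169792.
Step 4: Ties present; correction factor C = 1 - 18/(15^3 - 15) = 0.994643. Corrected H = 4.169792 / 0.994643 = 4.192250.
Step 5: Under H0, H ~ chi^2(3); p-value = 0.241439.
Step 6: alpha = 0.1. fail to reject H0.

H = 4.1923, df = 3, p = 0.241439, fail to reject H0.


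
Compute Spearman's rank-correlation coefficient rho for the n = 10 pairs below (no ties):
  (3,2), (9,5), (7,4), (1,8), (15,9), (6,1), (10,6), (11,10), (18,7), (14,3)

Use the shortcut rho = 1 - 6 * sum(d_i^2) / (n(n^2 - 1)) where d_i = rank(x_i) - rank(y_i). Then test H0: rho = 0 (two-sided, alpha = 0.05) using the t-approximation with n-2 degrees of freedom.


Step 1: Rank x and y separately (midranks; no ties here).
rank(x): 3->2, 9->5, 7->4, 1->1, 15->9, 6->3, 10->6, 11->7, 18->10, 14->8
rank(y): 2->2, 5->5, 4->4, 8->8, 9->9, 1->1, 6->6, 10->10, 7->7, 3->3
Step 2: d_i = R_x(i) - R_y(i); compute d_i^2.
  (2-2)^2=0, (5-5)^2=0, (4-4)^2=0, (1-8)^2=49, (9-9)^2=0, (3-1)^2=4, (6-6)^2=0, (7-10)^2=9, (10-7)^2=9, (8-3)^2=25
sum(d^2) = 96.
Step 3: rho = 1 - 6*96 / (10*(10^2 - 1)) = 1 - 576/990 = 0.418182.
Step 4: Under H0, t = rho * sqrt((n-2)/(1-rho^2)) = 1.3021 ~ t(8).
Step 5: Two-sided p-value from the t-distribution with 8 df = 0.229113.
Step 6: alpha = 0.05. fail to reject H0.

rho = 0.4182, p = 0.229113, fail to reject H0 at alpha = 0.05.


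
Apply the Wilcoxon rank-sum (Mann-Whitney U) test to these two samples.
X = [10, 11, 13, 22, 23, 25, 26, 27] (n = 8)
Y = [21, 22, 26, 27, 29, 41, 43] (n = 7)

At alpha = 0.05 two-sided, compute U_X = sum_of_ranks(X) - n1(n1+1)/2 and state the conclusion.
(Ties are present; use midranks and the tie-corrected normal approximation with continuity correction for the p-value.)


Step 1: Combine and sort all 15 observations; assign midranks.
sorted (value, group): (10,X), (11,X), (13,X), (21,Y), (22,X), (22,Y), (23,X), (25,X), (26,X), (26,Y), (27,X), (27,Y), (29,Y), (41,Y), (43,Y)
ranks: 10->1, 11->2, 13->3, 21->4, 22->5.5, 22->5.5, 23->7, 25->8, 26->9.5, 26->9.5, 27->11.5, 27->11.5, 29->13, 41->14, 43->15
Step 2: Rank sum for X: R1 = 1 + 2 + 3 + 5.5 + 7 + 8 + 9.5 + 11.5 = 47.5.
Step 3: U_X = R1 - n1(n1+1)/2 = 47.5 - 8*9/2 = 47.5 - 36 = 11.5.
       U_Y = n1*n2 - U_X = 56 - 11.5 = 44.5.
Step 4: Ties are present, so use the tie-corrected normal approximation (with continuity correction) for the p-value.
Step 5: p-value = 0.063365; compare to alpha = 0.05. fail to reject H0.

U_X = 11.5, p = 0.063365, fail to reject H0 at alpha = 0.05.


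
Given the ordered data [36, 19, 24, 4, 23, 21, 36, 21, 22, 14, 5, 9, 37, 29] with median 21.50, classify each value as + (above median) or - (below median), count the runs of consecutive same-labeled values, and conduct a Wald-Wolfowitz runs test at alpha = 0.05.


Step 1: Compute median = 21.50; label A = above, B = below.
Labels in order: ABABABABABBBAA  (n_A = 7, n_B = 7)
Step 2: Count runs R = 11.
Step 3: Under H0 (random ordering), E[R] = 2*n_A*n_B/(n_A+n_B) + 1 = 2*7*7/14 + 1 = 8.0000.
        Var[R] = 2*n_A*n_B*(2*n_A*n_B - n_A - n_B) / ((n_A+n_B)^2 * (n_A+n_B-1)) = 8232/2548 = 3.2308.
        SD[R] = 1.7974.
Step 4: Continuity-corrected z = (R - 0.5 - E[R]) / SD[R] = (11 - 0.5 - 8.0000) / 1.7974 = 1.3909.
Step 5: Two-sided p-value via normal approximation = 2*(1 - Phi(|z|)) = 0.164264.
Step 6: alpha = 0.05. fail to reject H0.

R = 11, z = 1.3909, p = 0.164264, fail to reject H0.


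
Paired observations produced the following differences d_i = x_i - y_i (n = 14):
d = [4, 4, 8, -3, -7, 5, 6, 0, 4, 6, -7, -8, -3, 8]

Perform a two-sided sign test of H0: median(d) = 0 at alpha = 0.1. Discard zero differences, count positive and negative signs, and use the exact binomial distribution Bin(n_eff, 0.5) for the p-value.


Step 1: Discard zero differences. Original n = 14; n_eff = number of nonzero differences = 13.
Nonzero differences (with sign): +4, +4, +8, -3, -7, +5, +6, +4, +6, -7, -8, -3, +8
Step 2: Count signs: positive = 8, negative = 5.
Step 3: Under H0: P(positive) = 0.5, so the number of positives S ~ Bin(13, 0.5).
Step 4: Two-sided exact p-value = sum of Bin(13,0.5) probabilities at or below the observed probability = 0.581055.
Step 5: alpha = 0.1. fail to reject H0.

n_eff = 13, pos = 8, neg = 5, p = 0.581055, fail to reject H0.


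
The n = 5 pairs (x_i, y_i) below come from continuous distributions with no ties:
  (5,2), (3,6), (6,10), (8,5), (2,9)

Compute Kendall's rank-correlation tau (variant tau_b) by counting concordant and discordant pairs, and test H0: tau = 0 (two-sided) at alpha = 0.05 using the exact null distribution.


Step 1: Enumerate the 10 unordered pairs (i,j) with i<j and classify each by sign(x_j-x_i) * sign(y_j-y_i).
  (1,2):dx=-2,dy=+4->D; (1,3):dx=+1,dy=+8->C; (1,4):dx=+3,dy=+3->C; (1,5):dx=-3,dy=+7->D
  (2,3):dx=+3,dy=+4->C; (2,4):dx=+5,dy=-1->D; (2,5):dx=-1,dy=+3->D; (3,4):dx=+2,dy=-5->D
  (3,5):dx=-4,dy=-1->C; (4,5):dx=-6,dy=+4->D
Step 2: C = 4, D = 6, total pairs = 10.
Step 3: tau = (C - D)/(n(n-1)/2) = (4 - 6)/10 = -0.200000.
Step 4: Exact two-sided p-value (enumerate n! = 120 permutations of y under H0): p = 0.816667.
Step 5: alpha = 0.05. fail to reject H0.

tau_b = -0.2000 (C=4, D=6), p = 0.816667, fail to reject H0.


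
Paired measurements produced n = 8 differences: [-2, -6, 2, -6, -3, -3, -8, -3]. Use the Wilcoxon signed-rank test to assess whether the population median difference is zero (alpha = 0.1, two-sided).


Step 1: Drop any zero differences (none here) and take |d_i|.
|d| = [2, 6, 2, 6, 3, 3, 8, 3]
Step 2: Midrank |d_i| (ties get averaged ranks).
ranks: |2|->1.5, |6|->6.5, |2|->1.5, |6|->6.5, |3|->4, |3|->4, |8|->8, |3|->4
Step 3: Attach original signs; sum ranks with positive sign and with negative sign.
W+ = 1.5 = 1.5
W- = 1.5 + 6.5 + 6.5 + 4 + 4 + 8 + 4 = 34.5
(Check: W+ + W- = 36 should equal n(n+1)/2 = 36.)
Step 4: Test statistic W = min(W+, W-) = 1.5.
Step 5: Ties in |d|, so use the tie-corrected normal approximation.
        E[W] = n(n+1)/4 = 8*9/4 = 18.
        Tie groups: |d|=2 (t=2), |d|=3 (t=3), |d|=6 (t=2); sum(t^3 - t) = 36.
        Var[W] = n(n+1)(2n+1)/24 - sum(t^3-t)/48 = 1224/24 - 36/48 = 50.25.
        z = (W - E[W]) / sqrt(Var[W]) = (1.5 - 18) / 7.0887 = -2.3276.
        Two-sided p = 2*Phi(z) = 0.019931.
Step 6: alpha = 0.1. reject H0.

W+ = 1.5, W- = 34.5, W = min = 1.5, p = 0.019931, reject H0.


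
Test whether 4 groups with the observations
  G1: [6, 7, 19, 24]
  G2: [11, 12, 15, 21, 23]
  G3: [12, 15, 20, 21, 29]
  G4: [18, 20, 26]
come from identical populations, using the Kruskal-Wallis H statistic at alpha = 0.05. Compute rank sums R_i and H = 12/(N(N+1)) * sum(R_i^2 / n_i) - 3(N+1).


Step 1: Combine all N = 17 observations and assign midranks.
sorted (value, group, rank): (6,G1,1), (7,G1,2), (11,G2,3), (12,G2,4.5), (12,G3,4.5), (15,G2,6.5), (15,G3,6.5), (18,G4,8), (19,G1,9), (20,G3,10.5), (20,G4,10.5), (21,G2,12.5), (21,G3,12.5), (23,G2,14), (24,G1,15), (26,G4,16), (29,G3,17)
Step 2: Sum ranks within each group.
R_1 = 27 (n_1 = 4)
R_2 = 40.5 (n_2 = 5)
R_3 = 51 (n_3 = 5)
R_4 = 34.5 (n_4 = 3)
Step 3: H = 12/(N(N+1)) * sum(R_i^2/n_i) - 3(N+1)
     = 12/(17*18) * (27^2/4 + 40.5^2/5 + 51^2/5 + 34.5^2/3) - 3*18
     = 0.039216 * 1427.25 - 54
     = 1.970588.
Step 4: Ties present; correction factor C = 1 - 24/(17^3 - 17) = 0.995098. Corrected H = 1.970588 / 0.995098 = 1.980296.
Step 5: Under H0, H ~ chi^2(3); p-value = 0.576506.
Step 6: alpha = 0.05. fail to reject H0.

H = 1.9803, df = 3, p = 0.576506, fail to reject H0.


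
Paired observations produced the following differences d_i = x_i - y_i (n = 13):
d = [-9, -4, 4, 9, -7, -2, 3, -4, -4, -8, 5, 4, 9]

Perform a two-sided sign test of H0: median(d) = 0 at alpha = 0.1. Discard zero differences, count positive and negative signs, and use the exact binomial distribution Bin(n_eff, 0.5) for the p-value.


Step 1: Discard zero differences. Original n = 13; n_eff = number of nonzero differences = 13.
Nonzero differences (with sign): -9, -4, +4, +9, -7, -2, +3, -4, -4, -8, +5, +4, +9
Step 2: Count signs: positive = 6, negative = 7.
Step 3: Under H0: P(positive) = 0.5, so the number of positives S ~ Bin(13, 0.5).
Step 4: Two-sided exact p-value = sum of Bin(13,0.5) probabilities at or below the observed probability = 1.000000.
Step 5: alpha = 0.1. fail to reject H0.

n_eff = 13, pos = 6, neg = 7, p = 1.000000, fail to reject H0.


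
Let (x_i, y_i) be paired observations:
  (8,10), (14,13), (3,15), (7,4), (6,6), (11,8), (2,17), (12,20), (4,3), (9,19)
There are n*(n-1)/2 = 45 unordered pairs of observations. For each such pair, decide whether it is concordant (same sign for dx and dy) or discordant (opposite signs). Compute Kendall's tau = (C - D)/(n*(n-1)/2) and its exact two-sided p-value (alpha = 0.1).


Step 1: Enumerate the 45 unordered pairs (i,j) with i<j and classify each by sign(x_j-x_i) * sign(y_j-y_i).
  (1,2):dx=+6,dy=+3->C; (1,3):dx=-5,dy=+5->D; (1,4):dx=-1,dy=-6->C; (1,5):dx=-2,dy=-4->C
  (1,6):dx=+3,dy=-2->D; (1,7):dx=-6,dy=+7->D; (1,8):dx=+4,dy=+10->C; (1,9):dx=-4,dy=-7->C
  (1,10):dx=+1,dy=+9->C; (2,3):dx=-11,dy=+2->D; (2,4):dx=-7,dy=-9->C; (2,5):dx=-8,dy=-7->C
  (2,6):dx=-3,dy=-5->C; (2,7):dx=-12,dy=+4->D; (2,8):dx=-2,dy=+7->D; (2,9):dx=-10,dy=-10->C
  (2,10):dx=-5,dy=+6->D; (3,4):dx=+4,dy=-11->D; (3,5):dx=+3,dy=-9->D; (3,6):dx=+8,dy=-7->D
  (3,7):dx=-1,dy=+2->D; (3,8):dx=+9,dy=+5->C; (3,9):dx=+1,dy=-12->D; (3,10):dx=+6,dy=+4->C
  (4,5):dx=-1,dy=+2->D; (4,6):dx=+4,dy=+4->C; (4,7):dx=-5,dy=+13->D; (4,8):dx=+5,dy=+16->C
  (4,9):dx=-3,dy=-1->C; (4,10):dx=+2,dy=+15->C; (5,6):dx=+5,dy=+2->C; (5,7):dx=-4,dy=+11->D
  (5,8):dx=+6,dy=+14->C; (5,9):dx=-2,dy=-3->C; (5,10):dx=+3,dy=+13->C; (6,7):dx=-9,dy=+9->D
  (6,8):dx=+1,dy=+12->C; (6,9):dx=-7,dy=-5->C; (6,10):dx=-2,dy=+11->D; (7,8):dx=+10,dy=+3->C
  (7,9):dx=+2,dy=-14->D; (7,10):dx=+7,dy=+2->C; (8,9):dx=-8,dy=-17->C; (8,10):dx=-3,dy=-1->C
  (9,10):dx=+5,dy=+16->C
Step 2: C = 27, D = 18, total pairs = 45.
Step 3: tau = (C - D)/(n(n-1)/2) = (27 - 18)/45 = 0.200000.
Step 4: Exact two-sided p-value (enumerate n! = 3628800 permutations of y under H0): p = 0.484313.
Step 5: alpha = 0.1. fail to reject H0.

tau_b = 0.2000 (C=27, D=18), p = 0.484313, fail to reject H0.


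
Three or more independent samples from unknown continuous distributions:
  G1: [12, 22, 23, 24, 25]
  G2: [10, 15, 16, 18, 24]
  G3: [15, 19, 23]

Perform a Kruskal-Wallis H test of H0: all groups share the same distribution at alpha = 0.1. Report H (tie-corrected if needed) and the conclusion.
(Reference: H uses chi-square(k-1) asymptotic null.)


Step 1: Combine all N = 13 observations and assign midranks.
sorted (value, group, rank): (10,G2,1), (12,G1,2), (15,G2,3.5), (15,G3,3.5), (16,G2,5), (18,G2,6), (19,G3,7), (22,G1,8), (23,G1,9.5), (23,G3,9.5), (24,G1,11.5), (24,G2,11.5), (25,G1,13)
Step 2: Sum ranks within each group.
R_1 = 44 (n_1 = 5)
R_2 = 27 (n_2 = 5)
R_3 = 20 (n_3 = 3)
Step 3: H = 12/(N(N+1)) * sum(R_i^2/n_i) - 3(N+1)
     = 12/(13*14) * (44^2/5 + 27^2/5 + 20^2/3) - 3*14
     = 0.065934 * 666.333 - 42
     = 1.934066.
Step 4: Ties present; correction factor C = 1 - 18/(13^3 - 13) = 0.991758. Corrected H = 1.934066 / 0.991758 = 1.950139.
Step 5: Under H0, H ~ chi^2(2); p-value = 0.377166.
Step 6: alpha = 0.1. fail to reject H0.

H = 1.9501, df = 2, p = 0.377166, fail to reject H0.


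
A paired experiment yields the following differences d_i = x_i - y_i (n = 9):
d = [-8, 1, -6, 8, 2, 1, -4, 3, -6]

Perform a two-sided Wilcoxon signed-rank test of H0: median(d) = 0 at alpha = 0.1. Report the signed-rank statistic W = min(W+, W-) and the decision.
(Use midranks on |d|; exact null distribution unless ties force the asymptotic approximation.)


Step 1: Drop any zero differences (none here) and take |d_i|.
|d| = [8, 1, 6, 8, 2, 1, 4, 3, 6]
Step 2: Midrank |d_i| (ties get averaged ranks).
ranks: |8|->8.5, |1|->1.5, |6|->6.5, |8|->8.5, |2|->3, |1|->1.5, |4|->5, |3|->4, |6|->6.5
Step 3: Attach original signs; sum ranks with positive sign and with negative sign.
W+ = 1.5 + 8.5 + 3 + 1.5 + 4 = 18.5
W- = 8.5 + 6.5 + 5 + 6.5 = 26.5
(Check: W+ + W- = 45 should equal n(n+1)/2 = 45.)
Step 4: Test statistic W = min(W+, W-) = 18.5.
Step 5: Ties in |d|, so use the tie-corrected normal approximation.
        E[W] = n(n+1)/4 = 9*10/4 = 22.5.
        Tie groups: |d|=1 (t=2), |d|=6 (t=2), |d|=8 (t=2); sum(t^3 - t) = 18.
        Var[W] = n(n+1)(2n+1)/24 - sum(t^3-t)/48 = 1710/24 - 18/48 = 70.875.
        z = (W - E[W]) / sqrt(Var[W]) = (18.5 - 22.5) / 8.4187 = -0.4751.
        Two-sided p = 2*Phi(z) = 0.634694.
Step 6: alpha = 0.1. fail to reject H0.

W+ = 18.5, W- = 26.5, W = min = 18.5, p = 0.634694, fail to reject H0.


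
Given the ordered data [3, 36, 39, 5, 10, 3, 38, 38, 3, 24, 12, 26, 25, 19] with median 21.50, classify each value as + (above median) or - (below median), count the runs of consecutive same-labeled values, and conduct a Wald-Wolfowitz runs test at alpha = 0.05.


Step 1: Compute median = 21.50; label A = above, B = below.
Labels in order: BAABBBAABABAAB  (n_A = 7, n_B = 7)
Step 2: Count runs R = 9.
Step 3: Under H0 (random ordering), E[R] = 2*n_A*n_B/(n_A+n_B) + 1 = 2*7*7/14 + 1 = 8.0000.
        Var[R] = 2*n_A*n_B*(2*n_A*n_B - n_A - n_B) / ((n_A+n_B)^2 * (n_A+n_B-1)) = 8232/2548 = 3.2308.
        SD[R] = 1.7974.
Step 4: Continuity-corrected z = (R - 0.5 - E[R]) / SD[R] = (9 - 0.5 - 8.0000) / 1.7974 = 0.2782.
Step 5: Two-sided p-value via normal approximation = 2*(1 - Phi(|z|)) = 0.780879.
Step 6: alpha = 0.05. fail to reject H0.

R = 9, z = 0.2782, p = 0.780879, fail to reject H0.


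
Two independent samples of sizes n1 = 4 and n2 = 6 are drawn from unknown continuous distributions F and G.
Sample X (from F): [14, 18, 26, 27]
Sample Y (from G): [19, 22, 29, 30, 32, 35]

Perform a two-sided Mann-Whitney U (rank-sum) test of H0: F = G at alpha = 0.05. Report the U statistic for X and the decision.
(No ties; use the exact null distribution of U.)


Step 1: Combine and sort all 10 observations; assign midranks.
sorted (value, group): (14,X), (18,X), (19,Y), (22,Y), (26,X), (27,X), (29,Y), (30,Y), (32,Y), (35,Y)
ranks: 14->1, 18->2, 19->3, 22->4, 26->5, 27->6, 29->7, 30->8, 32->9, 35->10
Step 2: Rank sum for X: R1 = 1 + 2 + 5 + 6 = 14.
Step 3: U_X = R1 - n1(n1+1)/2 = 14 - 4*5/2 = 14 - 10 = 4.
       U_Y = n1*n2 - U_X = 24 - 4 = 20.
Step 4: No ties, so the exact null distribution of U (based on enumerating the C(10,4) = 210 equally likely rank assignments) gives the two-sided p-value.
Step 5: p-value = 0.114286; compare to alpha = 0.05. fail to reject H0.

U_X = 4, p = 0.114286, fail to reject H0 at alpha = 0.05.


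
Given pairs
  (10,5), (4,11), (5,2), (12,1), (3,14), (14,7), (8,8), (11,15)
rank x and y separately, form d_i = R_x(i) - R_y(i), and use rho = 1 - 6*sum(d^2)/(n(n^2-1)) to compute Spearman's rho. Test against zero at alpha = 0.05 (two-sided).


Step 1: Rank x and y separately (midranks; no ties here).
rank(x): 10->5, 4->2, 5->3, 12->7, 3->1, 14->8, 8->4, 11->6
rank(y): 5->3, 11->6, 2->2, 1->1, 14->7, 7->4, 8->5, 15->8
Step 2: d_i = R_x(i) - R_y(i); compute d_i^2.
  (5-3)^2=4, (2-6)^2=16, (3-2)^2=1, (7-1)^2=36, (1-7)^2=36, (8-4)^2=16, (4-5)^2=1, (6-8)^2=4
sum(d^2) = 114.
Step 3: rho = 1 - 6*114 / (8*(8^2 - 1)) = 1 - 684/504 = -0.357143.
Step 4: Under H0, t = rho * sqrt((n-2)/(1-rho^2)) = -0.9366 ~ t(6).
Step 5: Two-sided p-value from the t-distribution with 6 df = 0.385121.
Step 6: alpha = 0.05. fail to reject H0.

rho = -0.3571, p = 0.385121, fail to reject H0 at alpha = 0.05.


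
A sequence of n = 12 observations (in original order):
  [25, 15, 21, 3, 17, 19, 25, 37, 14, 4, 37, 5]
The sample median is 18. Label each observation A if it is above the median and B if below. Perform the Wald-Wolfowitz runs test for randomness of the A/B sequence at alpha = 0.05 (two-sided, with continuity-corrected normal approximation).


Step 1: Compute median = 18; label A = above, B = below.
Labels in order: ABABBAAABBAB  (n_A = 6, n_B = 6)
Step 2: Count runs R = 8.
Step 3: Under H0 (random ordering), E[R] = 2*n_A*n_B/(n_A+n_B) + 1 = 2*6*6/12 + 1 = 7.0000.
        Var[R] = 2*n_A*n_B*(2*n_A*n_B - n_A - n_B) / ((n_A+n_B)^2 * (n_A+n_B-1)) = 4320/1584 = 2.7273.
        SD[R] = 1.6514.
Step 4: Continuity-corrected z = (R - 0.5 - E[R]) / SD[R] = (8 - 0.5 - 7.0000) / 1.6514 = 0.3028.
Step 5: Two-sided p-value via normal approximation = 2*(1 - Phi(|z|)) = 0.762069.
Step 6: alpha = 0.05. fail to reject H0.

R = 8, z = 0.3028, p = 0.762069, fail to reject H0.


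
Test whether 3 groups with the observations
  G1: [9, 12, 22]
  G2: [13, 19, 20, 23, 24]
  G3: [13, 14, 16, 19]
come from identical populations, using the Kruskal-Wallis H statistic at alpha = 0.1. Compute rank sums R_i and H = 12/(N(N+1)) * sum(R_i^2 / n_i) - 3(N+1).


Step 1: Combine all N = 12 observations and assign midranks.
sorted (value, group, rank): (9,G1,1), (12,G1,2), (13,G2,3.5), (13,G3,3.5), (14,G3,5), (16,G3,6), (19,G2,7.5), (19,G3,7.5), (20,G2,9), (22,G1,10), (23,G2,11), (24,G2,12)
Step 2: Sum ranks within each group.
R_1 = 13 (n_1 = 3)
R_2 = 43 (n_2 = 5)
R_3 = 22 (n_3 = 4)
Step 3: H = 12/(N(N+1)) * sum(R_i^2/n_i) - 3(N+1)
     = 12/(12*13) * (13^2/3 + 43^2/5 + 22^2/4) - 3*13
     = 0.076923 * 547.133 - 39
     = 3.087179.
Step 4: Ties present; correction factor C = 1 - 12/(12^3 - 12) = 0.993007. Corrected H = 3.087179 / 0.993007 = 3.108920.
Step 5: Under H0, H ~ chi^2(2); p-value = 0.211303.
Step 6: alpha = 0.1. fail to reject H0.

H = 3.1089, df = 2, p = 0.211303, fail to reject H0.


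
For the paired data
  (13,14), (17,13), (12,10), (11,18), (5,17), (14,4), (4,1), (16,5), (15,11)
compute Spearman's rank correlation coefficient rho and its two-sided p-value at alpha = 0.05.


Step 1: Rank x and y separately (midranks; no ties here).
rank(x): 13->5, 17->9, 12->4, 11->3, 5->2, 14->6, 4->1, 16->8, 15->7
rank(y): 14->7, 13->6, 10->4, 18->9, 17->8, 4->2, 1->1, 5->3, 11->5
Step 2: d_i = R_x(i) - R_y(i); compute d_i^2.
  (5-7)^2=4, (9-6)^2=9, (4-4)^2=0, (3-9)^2=36, (2-8)^2=36, (6-2)^2=16, (1-1)^2=0, (8-3)^2=25, (7-5)^2=4
sum(d^2) = 130.
Step 3: rho = 1 - 6*130 / (9*(9^2 - 1)) = 1 - 780/720 = -0.083333.
Step 4: Under H0, t = rho * sqrt((n-2)/(1-rho^2)) = -0.2212 ~ t(7).
Step 5: Two-sided p-value from the t-distribution with 7 df = 0.831214.
Step 6: alpha = 0.05. fail to reject H0.

rho = -0.0833, p = 0.831214, fail to reject H0 at alpha = 0.05.


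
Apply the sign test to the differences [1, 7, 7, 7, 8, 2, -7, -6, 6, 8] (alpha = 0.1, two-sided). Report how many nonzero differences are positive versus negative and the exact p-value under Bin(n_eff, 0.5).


Step 1: Discard zero differences. Original n = 10; n_eff = number of nonzero differences = 10.
Nonzero differences (with sign): +1, +7, +7, +7, +8, +2, -7, -6, +6, +8
Step 2: Count signs: positive = 8, negative = 2.
Step 3: Under H0: P(positive) = 0.5, so the number of positives S ~ Bin(10, 0.5).
Step 4: Two-sided exact p-value = sum of Bin(10,0.5) probabilities at or below the observed probability = 0.109375.
Step 5: alpha = 0.1. fail to reject H0.

n_eff = 10, pos = 8, neg = 2, p = 0.109375, fail to reject H0.


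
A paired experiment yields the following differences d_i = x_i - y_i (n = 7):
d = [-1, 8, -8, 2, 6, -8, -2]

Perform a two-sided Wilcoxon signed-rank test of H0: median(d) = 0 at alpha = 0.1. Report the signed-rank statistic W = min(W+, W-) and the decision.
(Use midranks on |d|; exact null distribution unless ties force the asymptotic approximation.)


Step 1: Drop any zero differences (none here) and take |d_i|.
|d| = [1, 8, 8, 2, 6, 8, 2]
Step 2: Midrank |d_i| (ties get averaged ranks).
ranks: |1|->1, |8|->6, |8|->6, |2|->2.5, |6|->4, |8|->6, |2|->2.5
Step 3: Attach original signs; sum ranks with positive sign and with negative sign.
W+ = 6 + 2.5 + 4 = 12.5
W- = 1 + 6 + 6 + 2.5 = 15.5
(Check: W+ + W- = 28 should equal n(n+1)/2 = 28.)
Step 4: Test statistic W = min(W+, W-) = 12.5.
Step 5: Ties in |d|, so use the tie-corrected normal approximation.
        E[W] = n(n+1)/4 = 7*8/4 = 14.
        Tie groups: |d|=2 (t=2), |d|=8 (t=3); sum(t^3 - t) = 30.
        Var[W] = n(n+1)(2n+1)/24 - sum(t^3-t)/48 = 840/24 - 30/48 = 34.375.
        z = (W - E[W]) / sqrt(Var[W]) = (12.5 - 14) / 5.8630 = -0.2558.
        Two-sided p = 2*Phi(z) = 0.798074.
Step 6: alpha = 0.1. fail to reject H0.

W+ = 12.5, W- = 15.5, W = min = 12.5, p = 0.798074, fail to reject H0.


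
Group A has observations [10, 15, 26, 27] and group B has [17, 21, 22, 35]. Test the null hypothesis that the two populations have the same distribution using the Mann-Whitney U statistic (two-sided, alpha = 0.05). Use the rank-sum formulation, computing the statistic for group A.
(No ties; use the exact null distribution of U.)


Step 1: Combine and sort all 8 observations; assign midranks.
sorted (value, group): (10,X), (15,X), (17,Y), (21,Y), (22,Y), (26,X), (27,X), (35,Y)
ranks: 10->1, 15->2, 17->3, 21->4, 22->5, 26->6, 27->7, 35->8
Step 2: Rank sum for X: R1 = 1 + 2 + 6 + 7 = 16.
Step 3: U_X = R1 - n1(n1+1)/2 = 16 - 4*5/2 = 16 - 10 = 6.
       U_Y = n1*n2 - U_X = 16 - 6 = 10.
Step 4: No ties, so the exact null distribution of U (based on enumerating the C(8,4) = 70 equally likely rank assignments) gives the two-sided p-value.
Step 5: p-value = 0.685714; compare to alpha = 0.05. fail to reject H0.

U_X = 6, p = 0.685714, fail to reject H0 at alpha = 0.05.


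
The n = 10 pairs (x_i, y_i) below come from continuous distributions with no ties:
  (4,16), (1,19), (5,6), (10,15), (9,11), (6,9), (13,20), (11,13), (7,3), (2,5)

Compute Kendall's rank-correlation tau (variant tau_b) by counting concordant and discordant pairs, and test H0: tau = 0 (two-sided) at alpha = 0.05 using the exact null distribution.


Step 1: Enumerate the 45 unordered pairs (i,j) with i<j and classify each by sign(x_j-x_i) * sign(y_j-y_i).
  (1,2):dx=-3,dy=+3->D; (1,3):dx=+1,dy=-10->D; (1,4):dx=+6,dy=-1->D; (1,5):dx=+5,dy=-5->D
  (1,6):dx=+2,dy=-7->D; (1,7):dx=+9,dy=+4->C; (1,8):dx=+7,dy=-3->D; (1,9):dx=+3,dy=-13->D
  (1,10):dx=-2,dy=-11->C; (2,3):dx=+4,dy=-13->D; (2,4):dx=+9,dy=-4->D; (2,5):dx=+8,dy=-8->D
  (2,6):dx=+5,dy=-10->D; (2,7):dx=+12,dy=+1->C; (2,8):dx=+10,dy=-6->D; (2,9):dx=+6,dy=-16->D
  (2,10):dx=+1,dy=-14->D; (3,4):dx=+5,dy=+9->C; (3,5):dx=+4,dy=+5->C; (3,6):dx=+1,dy=+3->C
  (3,7):dx=+8,dy=+14->C; (3,8):dx=+6,dy=+7->C; (3,9):dx=+2,dy=-3->D; (3,10):dx=-3,dy=-1->C
  (4,5):dx=-1,dy=-4->C; (4,6):dx=-4,dy=-6->C; (4,7):dx=+3,dy=+5->C; (4,8):dx=+1,dy=-2->D
  (4,9):dx=-3,dy=-12->C; (4,10):dx=-8,dy=-10->C; (5,6):dx=-3,dy=-2->C; (5,7):dx=+4,dy=+9->C
  (5,8):dx=+2,dy=+2->C; (5,9):dx=-2,dy=-8->C; (5,10):dx=-7,dy=-6->C; (6,7):dx=+7,dy=+11->C
  (6,8):dx=+5,dy=+4->C; (6,9):dx=+1,dy=-6->D; (6,10):dx=-4,dy=-4->C; (7,8):dx=-2,dy=-7->C
  (7,9):dx=-6,dy=-17->C; (7,10):dx=-11,dy=-15->C; (8,9):dx=-4,dy=-10->C; (8,10):dx=-9,dy=-8->C
  (9,10):dx=-5,dy=+2->D
Step 2: C = 27, D = 18, total pairs = 45.
Step 3: tau = (C - D)/(n(n-1)/2) = (27 - 18)/45 = 0.200000.
Step 4: Exact two-sided p-value (enumerate n! = 3628800 permutations of y under H0): p = 0.484313.
Step 5: alpha = 0.05. fail to reject H0.

tau_b = 0.2000 (C=27, D=18), p = 0.484313, fail to reject H0.
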